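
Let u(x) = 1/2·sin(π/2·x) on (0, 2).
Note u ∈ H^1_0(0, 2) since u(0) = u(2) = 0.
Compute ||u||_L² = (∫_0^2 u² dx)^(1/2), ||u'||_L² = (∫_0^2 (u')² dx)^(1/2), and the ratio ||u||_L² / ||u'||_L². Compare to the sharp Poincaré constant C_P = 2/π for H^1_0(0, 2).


||u||_L² / ||u'||_L² = 2/π = C_P.

u(x) = 1/2·sin(π/2·x), so u'(x) = π*cos(π*x/2)/4.
Writing u(x) = A·sin(kπx/L) with A = 1/2 and k = 1, use ∫_0^L sin²(kπx/L) dx = L/2 and ∫_0^L cos²(kπx/L) dx = L/2.
u² = 1/4·sin²(π/2·x) and (u')² = π^2/16·cos²(π/2·x), and each of sin², cos² integrates to L/2 = 1 over (0, 2).
∫_0^2 u² dx = 1/4, so ||u||_L² = 1/2.
∫_0^2 (u')² dx = π^2/16, so ||u'||_L² = π/4.
Ratio ||u||_L² / ||u'||_L² = 2/π.
Sharp Poincaré constant on H^1_0(0, 2) is C_P = L/π = 2/π, achieved by sin(π/2·x).
This is the k = 1 eigenfunction (up to amplitude), so the ratio equals the sharp Poincaré constant exactly.


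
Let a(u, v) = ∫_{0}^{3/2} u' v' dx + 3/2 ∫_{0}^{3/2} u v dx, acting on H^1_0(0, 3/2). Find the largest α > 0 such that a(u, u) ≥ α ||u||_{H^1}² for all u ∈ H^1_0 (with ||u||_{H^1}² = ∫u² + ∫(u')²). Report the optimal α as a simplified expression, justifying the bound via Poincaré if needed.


α = 1

Coercivity of a(·,·) on H^1_0(0, 3/2) means a(u, u) ≥ α ||u||_{H^1}² for every u ∈ H^1_0.
The interval has length L = 3/2, and Poincaré/coercivity depend only on L. Here a(u, u) = ∫(u')² + (3/2)·∫u².
Here c = 3/2 ≥ 1, so a(u,u) = ∫(u')² + c∫u² ≥ ∫(u')² + ∫u² = ||u||_{H^1}², i.e. α = 1 works. No larger α is possible: a(u,u) ≥ α||u||_{H^1}² means (1−α)∫(u')² ≥ (α−c)∫u², and for the modes u_n = sin(nπ(x−x₀)/L) (x₀ the left endpoint) one has ∫u_n²/∫(u_n')² = (L/(nπ))² → 0, so a(u_n,u_n)/||u_n||_{H^1}² → 1. Hence the optimal constant is α = 1.
Therefore α = 1.


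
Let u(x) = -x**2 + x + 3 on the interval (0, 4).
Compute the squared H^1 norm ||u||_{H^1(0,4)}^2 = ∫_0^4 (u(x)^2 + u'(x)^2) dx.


||u||_{H^1}^2 = 1672/15

The H^1 norm (squared) on an interval (0, L) is
  ||u||_{H^1}^2 = ∫_0^L u(x)^2 dx + ∫_0^L u'(x)^2 dx.
Compute u'(x) = 1 - 2*x.
Then u(x)^2 = x**4 - 2*x**3 - 5*x**2 + 6*x + 9 and u'(x)^2 = 4*x**2 - 4*x + 1.
Integrate each monomial from 0 to 4 using ∫_0^4 c·x^n dx = c·4^(n+1)/(n+1):
  ∫_0^4 u(x)^2 dx = ∫_0^4 (x^4 - 2*x^3 - 5*x^2 + 6*x + 9) dx. Term by term:
    ∫_0^4 x^4 dx = 1024/5;  ∫_0^4 -2*x^3 dx = -128;  ∫_0^4 -5*x^2 dx = -320/3;
    ∫_0^4 6*x dx = 48;  ∫_0^4 9 dx = 36.
  Sum: 1024/5 − 128 − 320/3 + 48 + 36 = 812/15.
  ∫_0^4 u'(x)^2 dx = ∫_0^4 (4*x^2 - 4*x + 1) dx. Term by term:
    ∫_0^4 4*x^2 dx = 256/3;  ∫_0^4 -4*x dx = -32;  ∫_0^4 1 dx = 4.
  Sum: 256/3 − 32 + 4 = 172/3.
Adding: ||u||_{H^1}^2 = 812/15 + 172/3 = 1672/15.


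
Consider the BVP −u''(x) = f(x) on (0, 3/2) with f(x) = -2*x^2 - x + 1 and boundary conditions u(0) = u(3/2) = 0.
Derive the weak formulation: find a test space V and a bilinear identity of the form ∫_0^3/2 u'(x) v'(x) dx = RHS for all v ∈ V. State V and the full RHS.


V = H^1_0(0, 3/2) (so v(0) = v(3/2) = 0); weak form: ∫_0^3/2 u'v' dx = ∫_0^3/2 (-2*x^2 - x + 1) v dx for all v ∈ V.

Multiply both sides by a test function v and integrate from 0 to 3/2:
  ∫_0^3/2 −u''(x) v(x) dx = ∫_0^3/2 f(x) v(x) dx.
Integrate the LHS by parts once:
  ∫_0^3/2 −u'' v dx = −[u'(x) v(x)]_0^3/2 + ∫_0^3/2 u'(x) v'(x) dx.
Thus ∫_0^3/2 u'(x) v'(x) dx = ∫_0^3/2 f(x) v(x) dx + [u'(x) v(x)]_0^3/2.
Choose V so that boundary terms are either known or forced to vanish.
u is Dirichlet: u(0) = u(3/2) = 0. Let V = H^1_0(0, 3/2); then v(0) = v(3/2) = 0, and [u' v]_0^3/2 = 0.
Weak formulation: find u (satisfying any essential BC) such that ∫_0^3/2 u'(x) v'(x) dx = ∫_0^3/2 f v dx for all v ∈ V.
Substituting f(x) = -2*x^2 - x + 1, the right-hand side is ∫_0^3/2 (-2*x^2 - x + 1) v dx.


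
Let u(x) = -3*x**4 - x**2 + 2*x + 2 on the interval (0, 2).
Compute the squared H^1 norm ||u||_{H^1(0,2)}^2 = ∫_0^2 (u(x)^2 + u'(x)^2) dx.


||u||_{H^1}^2 = 334144/105

The H^1 norm (squared) on an interval (0, L) is
  ||u||_{H^1}^2 = ∫_0^L u(x)^2 dx + ∫_0^L u'(x)^2 dx.
Compute u'(x) = -12*x**3 - 2*x + 2.
Then u(x)^2 = 9*x**8 + 6*x**6 - 12*x**5 - 11*x**4 - 4*x**3 + 8*x + 4 and u'(x)^2 = 144*x**6 + 48*x**4 - 48*x**3 + 4*x**2 - 8*x + 4.
Integrate each monomial from 0 to 2 using ∫_0^2 c·x^n dx = c·2^(n+1)/(n+1):
  ∫_0^2 u(x)^2 dx = ∫_0^2 (9*x^8 + 6*x^6 - 12*x^5 - 11*x^4 - 4*x^3 + 8*x + 4) dx. Term by term:
    ∫_0^2 9*x^8 dx = 512;  ∫_0^2 6*x^6 dx = 768/7;  ∫_0^2 -12*x^5 dx = -128;
    ∫_0^2 -11*x^4 dx = -352/5;  ∫_0^2 -4*x^3 dx = -16;  ∫_0^2 8*x dx = 16;
    ∫_0^2 4 dx = 8.
  Sum: 512 + 768/7 − 128 − 352/5 − 16 + 16 + 8 = 15096/35.
  ∫_0^2 u'(x)^2 dx = ∫_0^2 (144*x^6 + 48*x^4 - 48*x^3 + 4*x^2 - 8*x + 4) dx. Term by term:
    ∫_0^2 144*x^6 dx = 18432/7;  ∫_0^2 48*x^4 dx = 1536/5;  ∫_0^2 -48*x^3 dx = -192;
    ∫_0^2 4*x^2 dx = 32/3;  ∫_0^2 -8*x dx = -16;  ∫_0^2 4 dx = 8.
  Sum: 18432/7 + 1536/5 − 192 + 32/3 − 16 + 8 = 288856/105.
Adding: ||u||_{H^1}^2 = 15096/35 + 288856/105 = 334144/105.


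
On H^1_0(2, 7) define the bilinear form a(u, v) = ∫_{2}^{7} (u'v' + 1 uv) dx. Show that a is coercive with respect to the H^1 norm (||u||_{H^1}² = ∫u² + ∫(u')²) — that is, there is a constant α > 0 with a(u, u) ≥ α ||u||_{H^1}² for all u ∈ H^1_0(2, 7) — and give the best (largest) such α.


α = 1

Coercivity of a(·,·) on H^1_0(2, 7) means a(u, u) ≥ α ||u||_{H^1}² for every u ∈ H^1_0.
The interval has length L = 5, and Poincaré/coercivity depend only on L. Here a(u, u) = ∫(u')² + (1)·∫u².
Here c = 1 ≥ 1, so a(u,u) = ∫(u')² + c∫u² ≥ ∫(u')² + ∫u² = ||u||_{H^1}², i.e. α = 1 works. No larger α is possible: a(u,u) ≥ α||u||_{H^1}² means (1−α)∫(u')² ≥ (α−c)∫u², and for the modes u_n = sin(nπ(x−x₀)/L) (x₀ the left endpoint) one has ∫u_n²/∫(u_n')² = (L/(nπ))² → 0, so a(u_n,u_n)/||u_n||_{H^1}² → 1. Hence the optimal constant is α = 1.
Therefore α = 1.


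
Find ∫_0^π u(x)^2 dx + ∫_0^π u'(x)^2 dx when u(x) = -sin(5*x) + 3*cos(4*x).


||u||_{H^1(0,π)}^2 = -340/3 + 179*π/2

u'(x) = -12*sin(4*x) - 5*cos(5*x).
Expand u² and (u')² and integrate term by term on (0, π), using: for integers n ≥ 1, ∫_0^π sin²(nx) dx = ∫_0^π cos²(nx) dx = π/2; for n ≠ n', ∫_0^π sin(nx)sin(n'x) dx = ∫_0^π cos(nx)cos(n'x) dx = 0; and by product-to-sum, ∫_0^π sin(nx)cos(n'x) dx = ½∫_0^π [sin((n+n')x) + sin((n−n')x)] dx, which is 0 when n+n' is even and 2n/(n²−n'²) when n+n' is odd (it need not vanish on (0, π)).
  u² squared terms: (-1)²·∫sin(5x)² dx = 1·π/2 = π/2;  (3)²·∫cos(4x)² dx = 9·π/2 = 9*π/2.
  u² cross terms: 2·(-1)·(3)·∫sin(5x)·cos(4x) dx = -6·(10/9) = -20/3.
  So ∫_0^π u² dx = π/2 + 9*π/2 − 20/3 = -20/3 + 5*π.
  (u')² squared terms: (-12)²·∫sin(4x)² dx = 144·π/2 = 72*π;  (-5)²·∫cos(5x)² dx = 25·π/2 = 25*π/2.
  (u')² cross terms: 2·(-12)·(-5)·∫sin(4x)·cos(5x) dx = 120·(-8/9) = -320/3.
  So ∫_0^π (u')² dx = 72*π + 25*π/2 − 320/3 = -320/3 + 169*π/2.
||u||_{H^1}^2 = (-20/3 + 5*π) + (-320/3 + 169*π/2) = -340/3 + 179*π/2.


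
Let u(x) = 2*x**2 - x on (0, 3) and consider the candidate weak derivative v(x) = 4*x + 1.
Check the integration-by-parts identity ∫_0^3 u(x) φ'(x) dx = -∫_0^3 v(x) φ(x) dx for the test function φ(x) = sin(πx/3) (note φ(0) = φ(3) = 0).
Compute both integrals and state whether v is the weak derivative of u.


LHS = -30/π, RHS = -42/π. No, v is not the weak derivative of u.

u(x) = 2*x**2 - x, classical derivative u'(x) = 4*x - 1.
φ(x) = sin(πx/3), so φ'(x) = π*cos(π*x/3)/3.
Note φ(0) = φ(3) = 0, so the boundary term u·φ vanishes.
LHS = ∫_0^3 u(x) φ'(x) dx = ∫_0^3 (2*π*x^2*cos(π*x/3)/3 - π*x*cos(π*x/3)/3) dx. Term by term:
  ∫_0^3 -π*x*cos(π*x/3)/3 dx = 6/π;  ∫_0^3 2*π*x^2*cos(π*x/3)/3 dx = -36/π.
Sum: 6/π − 36/π = -30/π.
So LHS = -30/π.
∫_0^3 v(x) φ(x) dx = ∫_0^3 (4*x*sin(π*x/3) + sin(π*x/3)) dx. Term by term:
  ∫_0^3 4*x*sin(π*x/3) dx = 36/π;  ∫_0^3 sin(π*x/3) dx = 6/π.
Sum: 36/π + 6/π = 42/π.
So RHS = -∫_0^3 v(x) φ(x) dx = -42/π.
LHS − RHS = 12/π ≠ 0, so the identity fails.
(For a valid weak derivative the identity must hold for EVERY test function, in particular this one. The failure shows v is NOT the weak derivative of u.)
Correct weak derivative would be u'(x) = 4*x - 1.


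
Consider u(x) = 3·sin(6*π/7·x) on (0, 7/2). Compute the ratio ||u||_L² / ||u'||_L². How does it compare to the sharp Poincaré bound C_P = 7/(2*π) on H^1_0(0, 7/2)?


||u||_L² / ||u'||_L² = 7/(6*π) < C_P = 7/(2*π).

u(x) = 3·sin(6*π/7·x), so u'(x) = 18*π*cos(6*π*x/7)/7.
Writing u(x) = A·sin(kπx/L) with A = 3 and k = 3, use ∫_0^L sin²(kπx/L) dx = L/2 and ∫_0^L cos²(kπx/L) dx = L/2.
u² = 9·sin²(6*π/7·x) and (u')² = 324*π^2/49·cos²(6*π/7·x), and each of sin², cos² integrates to L/2 = 7/4 over (0, 7/2).
∫_0^7/2 u² dx = 63/4, so ||u||_L² = 3*sqrt(7)/2.
∫_0^7/2 (u')² dx = 81*π^2/7, so ||u'||_L² = 9*sqrt(7)*π/7.
Ratio ||u||_L² / ||u'||_L² = 7/(6*π).
Sharp Poincaré constant on H^1_0(0, 7/2) is C_P = L/π = 7/(2*π), achieved by sin(2*π/7·x).
This is the k = 3 harmonic; the ratio L/(kπ) is strictly less than C_P = L/π, consistent with the sharp inequality ||u||_L² ≤ C_P ||u'||_L².


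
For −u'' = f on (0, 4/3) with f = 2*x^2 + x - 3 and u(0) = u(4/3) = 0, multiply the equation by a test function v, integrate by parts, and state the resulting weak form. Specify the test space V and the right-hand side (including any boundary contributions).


V = H^1_0(0, 4/3) (so v(0) = v(4/3) = 0); weak form: ∫_0^4/3 u'v' dx = ∫_0^4/3 (2*x^2 + x - 3) v dx for all v ∈ V.

Multiply both sides by a test function v and integrate from 0 to 4/3:
  ∫_0^4/3 −u''(x) v(x) dx = ∫_0^4/3 f(x) v(x) dx.
Integrate the LHS by parts once:
  ∫_0^4/3 −u'' v dx = −[u'(x) v(x)]_0^4/3 + ∫_0^4/3 u'(x) v'(x) dx.
Thus ∫_0^4/3 u'(x) v'(x) dx = ∫_0^4/3 f(x) v(x) dx + [u'(x) v(x)]_0^4/3.
Choose V so that boundary terms are either known or forced to vanish.
u is Dirichlet: u(0) = u(4/3) = 0. Let V = H^1_0(0, 4/3); then v(0) = v(4/3) = 0, and [u' v]_0^4/3 = 0.
Weak formulation: find u (satisfying any essential BC) such that ∫_0^4/3 u'(x) v'(x) dx = ∫_0^4/3 f v dx for all v ∈ V.
Substituting f(x) = 2*x^2 + x - 3, the right-hand side is ∫_0^4/3 (2*x^2 + x - 3) v dx.


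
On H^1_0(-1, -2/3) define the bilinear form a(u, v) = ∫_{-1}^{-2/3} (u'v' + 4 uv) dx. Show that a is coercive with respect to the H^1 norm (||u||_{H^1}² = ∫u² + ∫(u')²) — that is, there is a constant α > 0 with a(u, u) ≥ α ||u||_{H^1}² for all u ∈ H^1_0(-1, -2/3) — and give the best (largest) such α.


α = 1

Coercivity of a(·,·) on H^1_0(-1, -2/3) means a(u, u) ≥ α ||u||_{H^1}² for every u ∈ H^1_0.
The interval has length L = 1/3, and Poincaré/coercivity depend only on L. Here a(u, u) = ∫(u')² + (4)·∫u².
Here c = 4 ≥ 1, so a(u,u) = ∫(u')² + c∫u² ≥ ∫(u')² + ∫u² = ||u||_{H^1}², i.e. α = 1 works. No larger α is possible: a(u,u) ≥ α||u||_{H^1}² means (1−α)∫(u')² ≥ (α−c)∫u², and for the modes u_n = sin(nπ(x−x₀)/L) (x₀ the left endpoint) one has ∫u_n²/∫(u_n')² = (L/(nπ))² → 0, so a(u_n,u_n)/||u_n||_{H^1}² → 1. Hence the optimal constant is α = 1.
Therefore α = 1.


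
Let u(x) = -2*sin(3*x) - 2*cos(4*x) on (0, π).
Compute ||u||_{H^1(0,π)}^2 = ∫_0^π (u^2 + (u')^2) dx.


||u||_{H^1(0,π)}^2 = -816/7 + 54*π

u'(x) = 8*sin(4*x) - 6*cos(3*x).
Expand u² and (u')² and integrate term by term on (0, π), using: for integers n ≥ 1, ∫_0^π sin²(nx) dx = ∫_0^π cos²(nx) dx = π/2; for n ≠ n', ∫_0^π sin(nx)sin(n'x) dx = ∫_0^π cos(nx)cos(n'x) dx = 0; and by product-to-sum, ∫_0^π sin(nx)cos(n'x) dx = ½∫_0^π [sin((n+n')x) + sin((n−n')x)] dx, which is 0 when n+n' is even and 2n/(n²−n'²) when n+n' is odd (it need not vanish on (0, π)).
  u² squared terms: (-2)²·∫cos(4x)² dx = 4·π/2 = 2*π;  (-2)²·∫sin(3x)² dx = 4·π/2 = 2*π.
  u² cross terms: 2·(-2)·(-2)·∫cos(4x)·sin(3x) dx = 8·(-6/7) = -48/7.
  So ∫_0^π u² dx = 2*π + 2*π − 48/7 = -48/7 + 4*π.
  (u')² squared terms: (-6)²·∫cos(3x)² dx = 36·π/2 = 18*π;  (8)²·∫sin(4x)² dx = 64·π/2 = 32*π.
  (u')² cross terms: 2·(-6)·(8)·∫cos(3x)·sin(4x) dx = -96·(8/7) = -768/7.
  So ∫_0^π (u')² dx = 18*π + 32*π − 768/7 = -768/7 + 50*π.
||u||_{H^1}^2 = (-48/7 + 4*π) + (-768/7 + 50*π) = -816/7 + 54*π.


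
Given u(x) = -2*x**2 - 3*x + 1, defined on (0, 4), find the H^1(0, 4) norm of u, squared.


||u||_{H^1}^2 = 11096/5

The H^1 norm (squared) on an interval (0, L) is
  ||u||_{H^1}^2 = ∫_0^L u(x)^2 dx + ∫_0^L u'(x)^2 dx.
Compute u'(x) = -4*x - 3.
Then u(x)^2 = 4*x**4 + 12*x**3 + 5*x**2 - 6*x + 1 and u'(x)^2 = 16*x**2 + 24*x + 9.
Integrate each monomial from 0 to 4 using ∫_0^4 c·x^n dx = c·4^(n+1)/(n+1):
  ∫_0^4 u(x)^2 dx = ∫_0^4 (4*x^4 + 12*x^3 + 5*x^2 - 6*x + 1) dx. Term by term:
    ∫_0^4 4*x^4 dx = 4096/5;  ∫_0^4 12*x^3 dx = 768;  ∫_0^4 5*x^2 dx = 320/3;
    ∫_0^4 -6*x dx = -48;  ∫_0^4 1 dx = 4.
  Sum: 4096/5 + 768 + 320/3 − 48 + 4 = 24748/15.
  ∫_0^4 u'(x)^2 dx = ∫_0^4 (16*x^2 + 24*x + 9) dx. Term by term:
    ∫_0^4 16*x^2 dx = 1024/3;  ∫_0^4 24*x dx = 192;  ∫_0^4 9 dx = 36.
  Sum: 1024/3 + 192 + 36 = 1708/3.
Adding: ||u||_{H^1}^2 = 24748/15 + 1708/3 = 11096/5.


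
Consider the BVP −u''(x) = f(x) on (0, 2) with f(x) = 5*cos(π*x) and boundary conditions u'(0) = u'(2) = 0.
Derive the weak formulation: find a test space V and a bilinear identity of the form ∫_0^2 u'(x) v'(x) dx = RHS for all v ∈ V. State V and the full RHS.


V = H^1(0, 2) (no boundary constraint on v; u is determined up to an additive constant); weak form: ∫_0^2 u'v' dx = ∫_0^2 (5*cos(π*x)) v dx for all v ∈ V.

Multiply both sides by a test function v and integrate from 0 to 2:
  ∫_0^2 −u''(x) v(x) dx = ∫_0^2 f(x) v(x) dx.
Integrate the LHS by parts once:
  ∫_0^2 −u'' v dx = −[u'(x) v(x)]_0^2 + ∫_0^2 u'(x) v'(x) dx.
Thus ∫_0^2 u'(x) v'(x) dx = ∫_0^2 f(x) v(x) dx + [u'(x) v(x)]_0^2.
Choose V so that boundary terms are either known or forced to vanish.
u has homogeneous Neumann: u'(0) = u'(2) = 0. So [u' v]_0^2 = 0·v(2) − 0·v(0) = 0 for any v; take V = H^1(0, 2).
Weak formulation: find u (satisfying any essential BC) such that ∫_0^2 u'(x) v'(x) dx = ∫_0^2 f v dx for all v ∈ V (homogeneous Neumann, so boundary terms vanish).
Substituting f(x) = 5*cos(π*x), the right-hand side is ∫_0^2 (5*cos(π*x)) v dx.
Compatibility check (pure Neumann): taking v ≡ 1 ∈ V gives 0 = ∫_0^2 f dx + (0) − (0), i.e. ∫_0^2 f dx must equal u'(0) − u'(2) = 0. Indeed ∫_0^2 (5*cos(π*x)) dx = 0, so the data are compatible. The solution is then unique only up to an additive constant (fix it e.g. by requiring ∫_0^2 u dx = 0).


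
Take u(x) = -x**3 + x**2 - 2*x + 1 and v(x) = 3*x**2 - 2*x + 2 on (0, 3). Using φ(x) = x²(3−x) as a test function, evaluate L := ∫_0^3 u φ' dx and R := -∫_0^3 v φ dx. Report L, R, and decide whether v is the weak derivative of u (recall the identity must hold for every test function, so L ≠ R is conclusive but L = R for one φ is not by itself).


LHS = 621/10, RHS = -621/10. No, v is not the weak derivative of u.

u(x) = -x**3 + x**2 - 2*x + 1, classical derivative u'(x) = -3*x**2 + 2*x - 2.
φ(x) = x²(3−x), so φ'(x) = 3*x*(2 - x).
Note φ(0) = φ(3) = 0, so the boundary term u·φ vanishes.
LHS = ∫_0^3 u(x) φ'(x) dx = ∫_0^3 (3*x^5 - 9*x^4 + 12*x^3 - 15*x^2 + 6*x) dx. Term by term:
  ∫_0^3 3*x^5 dx = 729/2;  ∫_0^3 -9*x^4 dx = -2187/5;  ∫_0^3 12*x^3 dx = 243;
  ∫_0^3 -15*x^2 dx = -135;  ∫_0^3 6*x dx = 27.
Sum: 729/2 − 2187/5 + 243 − 135 + 27 = 621/10.
So LHS = 621/10.
∫_0^3 v(x) φ(x) dx = ∫_0^3 (-3*x^5 + 11*x^4 - 8*x^3 + 6*x^2) dx. Term by term:
  ∫_0^3 -3*x^5 dx = -729/2;  ∫_0^3 11*x^4 dx = 2673/5;  ∫_0^3 -8*x^3 dx = -162;
  ∫_0^3 6*x^2 dx = 54.
Sum: -729/2 + 2673/5 − 162 + 54 = 621/10.
So RHS = -∫_0^3 v(x) φ(x) dx = -621/10.
LHS − RHS = 621/5 ≠ 0, so the identity fails.
(For a valid weak derivative the identity must hold for EVERY test function, in particular this one. The failure shows v is NOT the weak derivative of u.)
Correct weak derivative would be u'(x) = -3*x**2 + 2*x - 2.


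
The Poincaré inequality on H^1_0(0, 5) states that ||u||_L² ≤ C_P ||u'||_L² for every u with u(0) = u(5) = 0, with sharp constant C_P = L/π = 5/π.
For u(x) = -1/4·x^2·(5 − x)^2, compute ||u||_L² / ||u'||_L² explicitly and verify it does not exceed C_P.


||u||_L² / ||u'||_L² = 5*sqrt(3)/6 < C_P = 5/π.

u(x) = -1/4·x^2·(5 − x)^2, so u'(x) = x*(x*(5 - x) - (x - 5)^2)/2.
u(x) = -1/4·x^2·(5 − x)^2 vanishes at x = 0 and x = 5, so u ∈ H^1_0(0, 5). Differentiate via the product rule and integrate the resulting polynomials term by term.
  ∫_0^5 u² dx = ∫_0^5 (x^8/16 - 5*x^7/4 + 75*x^6/8 - 125*x^5/4 + 625*x^4/16) dx. Term by term:
    ∫_0^5 x^8/16 dx = 1953125/144;  ∫_0^5 -5*x^7/4 dx = -1953125/32;  ∫_0^5 75*x^6/8 dx = 5859375/56;
    ∫_0^5 -125*x^5/4 dx = -1953125/24;  ∫_0^5 625*x^4/16 dx = 390625/16.
  Sum: 1953125/144 − 1953125/32 + 5859375/56 − 1953125/24 + 390625/16 = 390625/2016.
  ∫_0^5 (u')² dx = ∫_0^5 (x^6 - 15*x^5 + 325*x^4/4 - 375*x^3/2 + 625*x^2/4) dx. Term by term:
    ∫_0^5 x^6 dx = 78125/7;  ∫_0^5 -15*x^5 dx = -78125/2;  ∫_0^5 325*x^4/4 dx = 203125/4;
    ∫_0^5 -375*x^3/2 dx = -234375/8;  ∫_0^5 625*x^2/4 dx = 78125/12.
  Sum: 78125/7 − 78125/2 + 203125/4 − 234375/8 + 78125/12 = 15625/168.
∫_0^5 u² dx = 390625/2016, so ||u||_L² = 625*sqrt(14)/168.
∫_0^5 (u')² dx = 15625/168, so ||u'||_L² = 125*sqrt(42)/84.
Ratio ||u||_L² / ||u'||_L² = 5*sqrt(3)/6.
Sharp Poincaré constant on H^1_0(0, 5) is C_P = L/π = 5/π, achieved by sin(π/5·x).
A polynomial bump cannot attain the sharp Poincaré constant (only the first sine eigenfunction does), so the ratio is strictly less than C_P, consistent with ||u||_L² ≤ C_P ||u'||_L².


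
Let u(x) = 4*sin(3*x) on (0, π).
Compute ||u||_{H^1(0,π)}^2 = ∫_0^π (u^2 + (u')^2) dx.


||u||_{H^1(0,π)}^2 = 80*π

u'(x) = 12*cos(3*x).
Expand u² and (u')² and integrate term by term on (0, π), using: for integers n ≥ 1, ∫_0^π sin²(nx) dx = ∫_0^π cos²(nx) dx = π/2; for n ≠ n', ∫_0^π sin(nx)sin(n'x) dx = ∫_0^π cos(nx)cos(n'x) dx = 0; and by product-to-sum, ∫_0^π sin(nx)cos(n'x) dx = ½∫_0^π [sin((n+n')x) + sin((n−n')x)] dx, which is 0 when n+n' is even and 2n/(n²−n'²) when n+n' is odd (it need not vanish on (0, π)).
  u² squared terms: (4)²·∫sin(3x)² dx = 16·π/2 = 8*π.
  So ∫_0^π u² dx = 8*π.
  (u')² squared terms: (12)²·∫cos(3x)² dx = 144·π/2 = 72*π.
  So ∫_0^π (u')² dx = 72*π.
||u||_{H^1}^2 = (8*π) + (72*π) = 80*π.


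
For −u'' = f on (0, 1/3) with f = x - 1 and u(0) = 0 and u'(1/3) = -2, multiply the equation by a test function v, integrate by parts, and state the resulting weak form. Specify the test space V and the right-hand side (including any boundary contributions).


V = {v ∈ H^1(0, 1/3) : v(0) = 0} (test functions vanish at x = 0 where u is specified); weak form: ∫_0^1/3 u'v' dx = ∫_0^1/3 (x - 1) v dx − 2·v(1/3) for all v ∈ V.

Multiply both sides by a test function v and integrate from 0 to 1/3:
  ∫_0^1/3 −u''(x) v(x) dx = ∫_0^1/3 f(x) v(x) dx.
Integrate the LHS by parts once:
  ∫_0^1/3 −u'' v dx = −[u'(x) v(x)]_0^1/3 + ∫_0^1/3 u'(x) v'(x) dx.
Thus ∫_0^1/3 u'(x) v'(x) dx = ∫_0^1/3 f(x) v(x) dx + [u'(x) v(x)]_0^1/3.
Choose V so that boundary terms are either known or forced to vanish.
Mixed BC: u(0) = 0 (Dirichlet) and u'(1/3) = -2 (Neumann). Define V = {v ∈ H^1(0, 1/3) : v(0) = 0}. Then [u' v]_0^1/3 = u'(1/3)·v(1/3) − u'(0)·0 = − 2·v(1/3).
Weak formulation: find u (satisfying any essential BC) such that ∫_0^1/3 u'(x) v'(x) dx = ∫_0^1/3 f v dx − 2·v(1/3) for all v ∈ V (Dirichlet at 0 absorbed into V; Neumann datum at x = 1/3 contributes the boundary term).
Substituting f(x) = x - 1, the right-hand side is ∫_0^1/3 (x - 1) v dx − 2·v(1/3).


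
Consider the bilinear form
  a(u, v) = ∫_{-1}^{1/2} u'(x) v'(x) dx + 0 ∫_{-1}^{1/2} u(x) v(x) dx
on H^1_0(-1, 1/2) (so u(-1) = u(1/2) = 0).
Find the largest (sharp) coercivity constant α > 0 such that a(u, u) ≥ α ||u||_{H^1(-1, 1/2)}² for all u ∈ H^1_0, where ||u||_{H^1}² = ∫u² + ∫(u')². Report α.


α = 4*π^2/(9 + 4*π^2)

Coercivity of a(·,·) on H^1_0(-1, 1/2) means a(u, u) ≥ α ||u||_{H^1}² for every u ∈ H^1_0.
The interval has length L = 3/2, and Poincaré/coercivity depend only on L. Here a(u, u) = ∫(u')² + (0)·∫u².
Here c = 0, so a(u,u) = ∫(u')² alone. The condition a(u,u) ≥ α||u||_{H^1}² reads (1−α)∫(u')² ≥ (α−c)∫u². Any admissible α is ≤ 1 (rapidly oscillating u have ∫u²/∫(u')² → 0), and α = 1 would force 0 ≥ (1−c)∫u², impossible since c < 1; so 1−α > 0. By the sharp Poincaré inequality on H^1_0 of an interval of length L, ∫(u')² ≥ (π/L)²∫u² with equality for the first sine mode sin(π(x−x₀)/L) (x₀ the left endpoint), so the inequality holds for all u iff (1−α)(π/L)² ≥ α − c, i.e. α ≤ ((π/L)² + c)/((π/L)² + 1) = (1 + c(L/π)²)/(1 + (L/π)²). (Direct route, valid since c ≤ 0: Poincaré gives c∫u² ≥ c(L/π)²∫(u')², so a(u,u) ≥ (1 + c(L/π)²)∫(u')², while ||u||_{H^1}² ≤ (1 + (L/π)²)∫(u')²; dividing yields the same α.) With (π/L)² = 4*π^2/9 and c = 0, the largest admissible constant is α = ((π/L)² + c)/((π/L)² + 1).
Simplifying, α = 4*π^2/(9 + 4*π^2).


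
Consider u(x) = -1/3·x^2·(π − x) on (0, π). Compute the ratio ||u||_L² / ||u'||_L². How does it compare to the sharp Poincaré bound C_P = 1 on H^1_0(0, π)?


||u||_L² / ||u'||_L² = sqrt(14)*π/14 < C_P = 1.

u(x) = -1/3·x^2·(π − x), so u'(x) = x*(3*x - 2*π)/3.
u(x) = -1/3·x^2·(π − x) vanishes at x = 0 and x = π, so u ∈ H^1_0(0, π). Differentiate via the product rule and integrate the resulting polynomials term by term.
  ∫_0^π u² dx = ∫_0^π (x^6/9 - 2*π*x^5/9 + π^2*x^4/9) dx. Term by term:
    ∫_0^π x^6/9 dx = π^7/63;  ∫_0^π -2*π*x^5/9 dx = -π^7/27;  ∫_0^π π^2*x^4/9 dx = π^7/45.
  Sum: π^7/63 − π^7/27 + π^7/45 = π^7/945.
  ∫_0^π (u')² dx = ∫_0^π (x^4 - 4*π*x^3/3 + 4*π^2*x^2/9) dx. Term by term:
    ∫_0^π x^4 dx = π^5/5;  ∫_0^π -4*π*x^3/3 dx = -π^5/3;  ∫_0^π 4*π^2*x^2/9 dx = 4*π^5/27.
  Sum: π^5/5 − π^5/3 + 4*π^5/27 = 2*π^5/135.
∫_0^π u² dx = π^7/945, so ||u||_L² = sqrt(105)*π^(7/2)/315.
∫_0^π (u')² dx = 2*π^5/135, so ||u'||_L² = sqrt(30)*π^(5/2)/45.
Ratio ||u||_L² / ||u'||_L² = sqrt(14)*π/14.
Sharp Poincaré constant on H^1_0(0, π) is C_P = L/π = 1, achieved by sin(x).
A polynomial bump cannot attain the sharp Poincaré constant (only the first sine eigenfunction does), so the ratio is strictly less than C_P, consistent with ||u||_L² ≤ C_P ||u'||_L².


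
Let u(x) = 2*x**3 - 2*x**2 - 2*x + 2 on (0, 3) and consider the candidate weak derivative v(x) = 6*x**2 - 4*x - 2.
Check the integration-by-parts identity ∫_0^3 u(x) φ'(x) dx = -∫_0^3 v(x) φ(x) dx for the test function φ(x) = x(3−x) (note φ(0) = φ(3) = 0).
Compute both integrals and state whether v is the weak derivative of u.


LHS = -369/10, RHS = -369/10. Yes, v = u' weakly.

u(x) = 2*x**3 - 2*x**2 - 2*x + 2, classical derivative u'(x) = 6*x**2 - 4*x - 2.
φ(x) = x(3−x), so φ'(x) = 3 - 2*x.
Note φ(0) = φ(3) = 0, so the boundary term u·φ vanishes.
LHS = ∫_0^3 u(x) φ'(x) dx = ∫_0^3 (-4*x^4 + 10*x^3 - 2*x^2 - 10*x + 6) dx. Term by term:
  ∫_0^3 -4*x^4 dx = -972/5;  ∫_0^3 10*x^3 dx = 405/2;  ∫_0^3 -2*x^2 dx = -18;
  ∫_0^3 -10*x dx = -45;  ∫_0^3 6 dx = 18.
Sum: -972/5 + 405/2 − 18 − 45 + 18 = -369/10.
So LHS = -369/10.
∫_0^3 v(x) φ(x) dx = ∫_0^3 (-6*x^4 + 22*x^3 - 10*x^2 - 6*x) dx. Term by term:
  ∫_0^3 -6*x^4 dx = -1458/5;  ∫_0^3 22*x^3 dx = 891/2;  ∫_0^3 -10*x^2 dx = -90;
  ∫_0^3 -6*x dx = -27.
Sum: -1458/5 + 891/2 − 90 − 27 = 369/10.
So RHS = -∫_0^3 v(x) φ(x) dx = -369/10.
LHS = RHS, so the identity holds for this test φ.
Moreover u is smooth here and v(x) = u'(x) = 6*x**2 - 4*x - 2 pointwise, so the identity holds for every test function. Hence v is the weak derivative of u.


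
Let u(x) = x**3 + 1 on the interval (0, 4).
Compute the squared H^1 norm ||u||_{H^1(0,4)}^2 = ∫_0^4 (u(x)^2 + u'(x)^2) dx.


||u||_{H^1}^2 = 151052/35

The H^1 norm (squared) on an interval (0, L) is
  ||u||_{H^1}^2 = ∫_0^L u(x)^2 dx + ∫_0^L u'(x)^2 dx.
Compute u'(x) = 3*x**2.
Then u(x)^2 = x**6 + 2*x**3 + 1 and u'(x)^2 = 9*x**4.
Integrate each monomial from 0 to 4 using ∫_0^4 c·x^n dx = c·4^(n+1)/(n+1):
  ∫_0^4 u(x)^2 dx = ∫_0^4 (x^6 + 2*x^3 + 1) dx. Term by term:
    ∫_0^4 x^6 dx = 16384/7;  ∫_0^4 2*x^3 dx = 128;  ∫_0^4 1 dx = 4.
  Sum: 16384/7 + 128 + 4 = 17308/7.
  ∫_0^4 u'(x)^2 dx = ∫_0^4 (9*x^4) dx. Term by term:
    ∫_0^4 9*x^4 dx = 9216/5.
Adding: ||u||_{H^1}^2 = 17308/7 + 9216/5 = 151052/35.


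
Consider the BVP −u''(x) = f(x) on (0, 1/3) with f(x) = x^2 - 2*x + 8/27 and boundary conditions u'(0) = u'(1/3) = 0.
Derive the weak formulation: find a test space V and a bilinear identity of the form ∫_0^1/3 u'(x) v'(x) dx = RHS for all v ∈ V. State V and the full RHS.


V = H^1(0, 1/3) (no boundary constraint on v; u is determined up to an additive constant); weak form: ∫_0^1/3 u'v' dx = ∫_0^1/3 (x^2 - 2*x + 8/27) v dx for all v ∈ V.

Multiply both sides by a test function v and integrate from 0 to 1/3:
  ∫_0^1/3 −u''(x) v(x) dx = ∫_0^1/3 f(x) v(x) dx.
Integrate the LHS by parts once:
  ∫_0^1/3 −u'' v dx = −[u'(x) v(x)]_0^1/3 + ∫_0^1/3 u'(x) v'(x) dx.
Thus ∫_0^1/3 u'(x) v'(x) dx = ∫_0^1/3 f(x) v(x) dx + [u'(x) v(x)]_0^1/3.
Choose V so that boundary terms are either known or forced to vanish.
u has homogeneous Neumann: u'(0) = u'(1/3) = 0. So [u' v]_0^1/3 = 0·v(1/3) − 0·v(0) = 0 for any v; take V = H^1(0, 1/3).
Weak formulation: find u (satisfying any essential BC) such that ∫_0^1/3 u'(x) v'(x) dx = ∫_0^1/3 f v dx for all v ∈ V (homogeneous Neumann, so boundary terms vanish).
Substituting f(x) = x^2 - 2*x + 8/27, the right-hand side is ∫_0^1/3 (x^2 - 2*x + 8/27) v dx.
Compatibility check (pure Neumann): taking v ≡ 1 ∈ V gives 0 = ∫_0^1/3 f dx + (0) − (0), i.e. ∫_0^1/3 f dx must equal u'(0) − u'(1/3) = 0. Indeed ∫_0^1/3 (x^2 - 2*x + 8/27) dx = 0, so the data are compatible. The solution is then unique only up to an additive constant (fix it e.g. by requiring ∫_0^1/3 u dx = 0).


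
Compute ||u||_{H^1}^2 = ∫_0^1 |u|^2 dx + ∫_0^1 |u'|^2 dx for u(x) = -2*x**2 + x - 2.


||u||_{H^1}^2 = 107/15

The H^1 norm (squared) on an interval (0, L) is
  ||u||_{H^1}^2 = ∫_0^L u(x)^2 dx + ∫_0^L u'(x)^2 dx.
Compute u'(x) = 1 - 4*x.
Then u(x)^2 = 4*x**4 - 4*x**3 + 9*x**2 - 4*x + 4 and u'(x)^2 = 16*x**2 - 8*x + 1.
Integrate each monomial from 0 to 1 using ∫_0^1 c·x^n dx = c·1^(n+1)/(n+1):
  ∫_0^1 u(x)^2 dx = ∫_0^1 (4*x^4 - 4*x^3 + 9*x^2 - 4*x + 4) dx. Term by term:
    ∫_0^1 4*x^4 dx = 4/5;  ∫_0^1 -4*x^3 dx = -1;  ∫_0^1 9*x^2 dx = 3;
    ∫_0^1 -4*x dx = -2;  ∫_0^1 4 dx = 4.
  Sum: 4/5 − 1 + 3 − 2 + 4 = 24/5.
  ∫_0^1 u'(x)^2 dx = ∫_0^1 (16*x^2 - 8*x + 1) dx. Term by term:
    ∫_0^1 16*x^2 dx = 16/3;  ∫_0^1 -8*x dx = -4;  ∫_0^1 1 dx = 1.
  Sum: 16/3 − 4 + 1 = 7/3.
Adding: ||u||_{H^1}^2 = 24/5 + 7/3 = 107/15.


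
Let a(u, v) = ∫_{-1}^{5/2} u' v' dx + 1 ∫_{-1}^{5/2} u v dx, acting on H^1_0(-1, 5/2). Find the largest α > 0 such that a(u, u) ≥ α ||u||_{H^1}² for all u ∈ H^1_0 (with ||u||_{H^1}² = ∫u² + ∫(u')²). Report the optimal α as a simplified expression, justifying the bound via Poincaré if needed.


α = 1

Coercivity of a(·,·) on H^1_0(-1, 5/2) means a(u, u) ≥ α ||u||_{H^1}² for every u ∈ H^1_0.
The interval has length L = 7/2, and Poincaré/coercivity depend only on L. Here a(u, u) = ∫(u')² + (1)·∫u².
Here c = 1 ≥ 1, so a(u,u) = ∫(u')² + c∫u² ≥ ∫(u')² + ∫u² = ||u||_{H^1}², i.e. α = 1 works. No larger α is possible: a(u,u) ≥ α||u||_{H^1}² means (1−α)∫(u')² ≥ (α−c)∫u², and for the modes u_n = sin(nπ(x−x₀)/L) (x₀ the left endpoint) one has ∫u_n²/∫(u_n')² = (L/(nπ))² → 0, so a(u_n,u_n)/||u_n||_{H^1}² → 1. Hence the optimal constant is α = 1.
Therefore α = 1.


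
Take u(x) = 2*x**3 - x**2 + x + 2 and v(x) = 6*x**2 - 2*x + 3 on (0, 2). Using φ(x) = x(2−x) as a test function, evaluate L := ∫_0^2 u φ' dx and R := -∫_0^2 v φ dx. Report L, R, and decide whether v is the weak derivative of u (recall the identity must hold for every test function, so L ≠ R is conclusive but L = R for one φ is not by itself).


LHS = -124/15, RHS = -164/15. No, v is not the weak derivative of u.

u(x) = 2*x**3 - x**2 + x + 2, classical derivative u'(x) = 6*x**2 - 2*x + 1.
φ(x) = x(2−x), so φ'(x) = 2 - 2*x.
Note φ(0) = φ(2) = 0, so the boundary term u·φ vanishes.
LHS = ∫_0^2 u(x) φ'(x) dx = ∫_0^2 (-4*x^4 + 6*x^3 - 4*x^2 - 2*x + 4) dx. Term by term:
  ∫_0^2 -4*x^4 dx = -128/5;  ∫_0^2 6*x^3 dx = 24;  ∫_0^2 -4*x^2 dx = -32/3;
  ∫_0^2 -2*x dx = -4;  ∫_0^2 4 dx = 8.
Sum: -128/5 + 24 − 32/3 − 4 + 8 = -124/15.
So LHS = -124/15.
∫_0^2 v(x) φ(x) dx = ∫_0^2 (-6*x^4 + 14*x^3 - 7*x^2 + 6*x) dx. Term by term:
  ∫_0^2 -6*x^4 dx = -192/5;  ∫_0^2 14*x^3 dx = 56;  ∫_0^2 -7*x^2 dx = -56/3;
  ∫_0^2 6*x dx = 12.
Sum: -192/5 + 56 − 56/3 + 12 = 164/15.
So RHS = -∫_0^2 v(x) φ(x) dx = -164/15.
LHS − RHS = 8/3 ≠ 0, so the identity fails.
(For a valid weak derivative the identity must hold for EVERY test function, in particular this one. The failure shows v is NOT the weak derivative of u.)
Correct weak derivative would be u'(x) = 6*x**2 - 2*x + 1.


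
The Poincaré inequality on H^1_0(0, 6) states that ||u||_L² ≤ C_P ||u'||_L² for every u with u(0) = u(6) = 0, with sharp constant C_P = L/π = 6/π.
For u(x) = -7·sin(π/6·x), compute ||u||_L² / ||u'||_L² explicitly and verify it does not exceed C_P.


||u||_L² / ||u'||_L² = 6/π = C_P.

u(x) = -7·sin(π/6·x), so u'(x) = -7*π*cos(π*x/6)/6.
Writing u(x) = A·sin(kπx/L) with A = -7 and k = 1, use ∫_0^L sin²(kπx/L) dx = L/2 and ∫_0^L cos²(kπx/L) dx = L/2.
u² = 49·sin²(π/6·x) and (u')² = 49*π^2/36·cos²(π/6·x), and each of sin², cos² integrates to L/2 = 3 over (0, 6).
∫_0^6 u² dx = 147, so ||u||_L² = 7*sqrt(3).
∫_0^6 (u')² dx = 49*π^2/12, so ||u'||_L² = 7*sqrt(3)*π/6.
Ratio ||u||_L² / ||u'||_L² = 6/π.
Sharp Poincaré constant on H^1_0(0, 6) is C_P = L/π = 6/π, achieved by sin(π/6·x).
This is the k = 1 eigenfunction (up to amplitude), so the ratio equals the sharp Poincaré constant exactly.


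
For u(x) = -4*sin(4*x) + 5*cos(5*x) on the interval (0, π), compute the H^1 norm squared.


||u||_{H^1(0,π)}^2 = 8320/9 + 461*π

u'(x) = -25*sin(5*x) - 16*cos(4*x).
Expand u² and (u')² and integrate term by term on (0, π), using: for integers n ≥ 1, ∫_0^π sin²(nx) dx = ∫_0^π cos²(nx) dx = π/2; for n ≠ n', ∫_0^π sin(nx)sin(n'x) dx = ∫_0^π cos(nx)cos(n'x) dx = 0; and by product-to-sum, ∫_0^π sin(nx)cos(n'x) dx = ½∫_0^π [sin((n+n')x) + sin((n−n')x)] dx, which is 0 when n+n' is even and 2n/(n²−n'²) when n+n' is odd (it need not vanish on (0, π)).
  u² squared terms: (-4)²·∫sin(4x)² dx = 16·π/2 = 8*π;  (5)²·∫cos(5x)² dx = 25·π/2 = 25*π/2.
  u² cross terms: 2·(-4)·(5)·∫sin(4x)·cos(5x) dx = -40·(-8/9) = 320/9.
  So ∫_0^π u² dx = 8*π + 25*π/2 + 320/9 = 320/9 + 41*π/2.
  (u')² squared terms: (-25)²·∫sin(5x)² dx = 625·π/2 = 625*π/2;  (-16)²·∫cos(4x)² dx = 256·π/2 = 128*π.
  (u')² cross terms: 2·(-25)·(-16)·∫sin(5x)·cos(4x) dx = 800·(10/9) = 8000/9.
  So ∫_0^π (u')² dx = 625*π/2 + 128*π + 8000/9 = 8000/9 + 881*π/2.
||u||_{H^1}^2 = (320/9 + 41*π/2) + (8000/9 + 881*π/2) = 8320/9 + 461*π.


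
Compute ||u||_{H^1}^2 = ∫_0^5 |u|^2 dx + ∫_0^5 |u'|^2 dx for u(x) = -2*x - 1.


||u||_{H^1}^2 = 725/3

The H^1 norm (squared) on an interval (0, L) is
  ||u||_{H^1}^2 = ∫_0^L u(x)^2 dx + ∫_0^L u'(x)^2 dx.
Compute u'(x) = -2.
Then u(x)^2 = 4*x**2 + 4*x + 1 and u'(x)^2 = 4.
Integrate each monomial from 0 to 5 using ∫_0^5 c·x^n dx = c·5^(n+1)/(n+1):
  ∫_0^5 u(x)^2 dx = ∫_0^5 (4*x^2 + 4*x + 1) dx. Term by term:
    ∫_0^5 4*x^2 dx = 500/3;  ∫_0^5 4*x dx = 50;  ∫_0^5 1 dx = 5.
  Sum: 500/3 + 50 + 5 = 665/3.
  ∫_0^5 u'(x)^2 dx = ∫_0^5 (4) dx. Term by term:
    ∫_0^5 4 dx = 20.
Adding: ||u||_{H^1}^2 = 665/3 + 20 = 725/3.


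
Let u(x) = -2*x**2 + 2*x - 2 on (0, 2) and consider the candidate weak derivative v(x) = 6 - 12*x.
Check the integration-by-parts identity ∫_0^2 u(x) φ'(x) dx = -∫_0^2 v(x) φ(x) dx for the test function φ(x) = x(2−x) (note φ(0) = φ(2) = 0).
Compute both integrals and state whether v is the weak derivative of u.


LHS = 8/3, RHS = 8. No, v is not the weak derivative of u.

u(x) = -2*x**2 + 2*x - 2, classical derivative u'(x) = 2 - 4*x.
φ(x) = x(2−x), so φ'(x) = 2 - 2*x.
Note φ(0) = φ(2) = 0, so the boundary term u·φ vanishes.
LHS = ∫_0^2 u(x) φ'(x) dx = ∫_0^2 (4*x^3 - 8*x^2 + 8*x - 4) dx. Term by term:
  ∫_0^2 4*x^3 dx = 16;  ∫_0^2 -8*x^2 dx = -64/3;  ∫_0^2 8*x dx = 16;
  ∫_0^2 -4 dx = -8.
Sum: 16 − 64/3 + 16 − 8 = 8/3.
So LHS = 8/3.
∫_0^2 v(x) φ(x) dx = ∫_0^2 (12*x^3 - 30*x^2 + 12*x) dx. Term by term:
  ∫_0^2 12*x^3 dx = 48;  ∫_0^2 -30*x^2 dx = -80;  ∫_0^2 12*x dx = 24.
Sum: 48 − 80 + 24 = -8.
So RHS = -∫_0^2 v(x) φ(x) dx = 8.
LHS − RHS = -16/3 ≠ 0, so the identity fails.
(For a valid weak derivative the identity must hold for EVERY test function, in particular this one. The failure shows v is NOT the weak derivative of u.)
Correct weak derivative would be u'(x) = 2 - 4*x.


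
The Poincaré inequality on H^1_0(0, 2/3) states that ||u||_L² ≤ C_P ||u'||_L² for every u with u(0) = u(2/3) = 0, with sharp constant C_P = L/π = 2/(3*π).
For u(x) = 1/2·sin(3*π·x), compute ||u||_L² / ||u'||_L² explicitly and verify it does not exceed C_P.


||u||_L² / ||u'||_L² = 1/(3*π) < C_P = 2/(3*π).

u(x) = 1/2·sin(3*π·x), so u'(x) = 3*π*cos(3*π*x)/2.
Writing u(x) = A·sin(kπx/L) with A = 1/2 and k = 2, use ∫_0^L sin²(kπx/L) dx = L/2 and ∫_0^L cos²(kπx/L) dx = L/2.
u² = 1/4·sin²(3*π·x) and (u')² = 9*π^2/4·cos²(3*π·x), and each of sin², cos² integrates to L/2 = 1/3 over (0, 2/3).
∫_0^2/3 u² dx = 1/12, so ||u||_L² = sqrt(3)/6.
∫_0^2/3 (u')² dx = 3*π^2/4, so ||u'||_L² = sqrt(3)*π/2.
Ratio ||u||_L² / ||u'||_L² = 1/(3*π).
Sharp Poincaré constant on H^1_0(0, 2/3) is C_P = L/π = 2/(3*π), achieved by sin(3*π/2·x).
This is the k = 2 harmonic; the ratio L/(kπ) is strictly less than C_P = L/π, consistent with the sharp inequality ||u||_L² ≤ C_P ||u'||_L².


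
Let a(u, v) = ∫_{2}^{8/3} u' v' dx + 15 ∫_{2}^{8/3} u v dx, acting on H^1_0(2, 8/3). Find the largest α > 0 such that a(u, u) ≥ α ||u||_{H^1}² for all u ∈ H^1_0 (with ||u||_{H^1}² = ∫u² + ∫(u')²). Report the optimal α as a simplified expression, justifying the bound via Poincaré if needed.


α = 1

Coercivity of a(·,·) on H^1_0(2, 8/3) means a(u, u) ≥ α ||u||_{H^1}² for every u ∈ H^1_0.
The interval has length L = 2/3, and Poincaré/coercivity depend only on L. Here a(u, u) = ∫(u')² + (15)·∫u².
Here c = 15 ≥ 1, so a(u,u) = ∫(u')² + c∫u² ≥ ∫(u')² + ∫u² = ||u||_{H^1}², i.e. α = 1 works. No larger α is possible: a(u,u) ≥ α||u||_{H^1}² means (1−α)∫(u')² ≥ (α−c)∫u², and for the modes u_n = sin(nπ(x−x₀)/L) (x₀ the left endpoint) one has ∫u_n²/∫(u_n')² = (L/(nπ))² → 0, so a(u_n,u_n)/||u_n||_{H^1}² → 1. Hence the optimal constant is α = 1.
Therefore α = 1.


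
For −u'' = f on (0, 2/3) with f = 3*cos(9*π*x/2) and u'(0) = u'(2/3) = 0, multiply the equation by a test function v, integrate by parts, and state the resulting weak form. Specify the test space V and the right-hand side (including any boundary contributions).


V = H^1(0, 2/3) (no boundary constraint on v; u is determined up to an additive constant); weak form: ∫_0^2/3 u'v' dx = ∫_0^2/3 (3*cos(9*π*x/2)) v dx for all v ∈ V.

Multiply both sides by a test function v and integrate from 0 to 2/3:
  ∫_0^2/3 −u''(x) v(x) dx = ∫_0^2/3 f(x) v(x) dx.
Integrate the LHS by parts once:
  ∫_0^2/3 −u'' v dx = −[u'(x) v(x)]_0^2/3 + ∫_0^2/3 u'(x) v'(x) dx.
Thus ∫_0^2/3 u'(x) v'(x) dx = ∫_0^2/3 f(x) v(x) dx + [u'(x) v(x)]_0^2/3.
Choose V so that boundary terms are either known or forced to vanish.
u has homogeneous Neumann: u'(0) = u'(2/3) = 0. So [u' v]_0^2/3 = 0·v(2/3) − 0·v(0) = 0 for any v; take V = H^1(0, 2/3).
Weak formulation: find u (satisfying any essential BC) such that ∫_0^2/3 u'(x) v'(x) dx = ∫_0^2/3 f v dx for all v ∈ V (homogeneous Neumann, so boundary terms vanish).
Substituting f(x) = 3*cos(9*π*x/2), the right-hand side is ∫_0^2/3 (3*cos(9*π*x/2)) v dx.
Compatibility check (pure Neumann): taking v ≡ 1 ∈ V gives 0 = ∫_0^2/3 f dx + (0) − (0), i.e. ∫_0^2/3 f dx must equal u'(0) − u'(2/3) = 0. Indeed ∫_0^2/3 (3*cos(9*π*x/2)) dx = 0, so the data are compatible. The solution is then unique only up to an additive constant (fix it e.g. by requiring ∫_0^2/3 u dx = 0).


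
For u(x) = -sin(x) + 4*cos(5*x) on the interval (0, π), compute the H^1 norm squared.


||u||_{H^1(0,π)}^2 = 209*π

u'(x) = -20*sin(5*x) - cos(x).
Expand u² and (u')² and integrate term by term on (0, π), using: for integers n ≥ 1, ∫_0^π sin²(nx) dx = ∫_0^π cos²(nx) dx = π/2; for n ≠ n', ∫_0^π sin(nx)sin(n'x) dx = ∫_0^π cos(nx)cos(n'x) dx = 0; and by product-to-sum, ∫_0^π sin(nx)cos(n'x) dx = ½∫_0^π [sin((n+n')x) + sin((n−n')x)] dx, which is 0 when n+n' is even and 2n/(n²−n'²) when n+n' is odd (it need not vanish on (0, π)).
  u² squared terms: (-1)²·∫sin(x)² dx = 1·π/2 = π/2;  (4)²·∫cos(5x)² dx = 16·π/2 = 8*π.
  u² cross terms: 2·(-1)·(4)·∫sin(x)·cos(5x) dx = -8·(0) = 0.
  So ∫_0^π u² dx = π/2 + 8*π + 0 = 17*π/2.
  (u')² squared terms: (-1)²·∫cos(x)² dx = 1·π/2 = π/2;  (-20)²·∫sin(5x)² dx = 400·π/2 = 200*π.
  (u')² cross terms: 2·(-1)·(-20)·∫cos(x)·sin(5x) dx = 40·(0) = 0.
  So ∫_0^π (u')² dx = π/2 + 200*π + 0 = 401*π/2.
||u||_{H^1}^2 = (17*π/2) + (401*π/2) = 209*π.


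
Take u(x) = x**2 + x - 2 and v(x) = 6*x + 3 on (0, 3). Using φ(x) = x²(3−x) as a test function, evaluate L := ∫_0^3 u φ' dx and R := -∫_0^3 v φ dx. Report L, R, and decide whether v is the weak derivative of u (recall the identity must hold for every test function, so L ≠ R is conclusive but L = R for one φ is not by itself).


LHS = -621/20, RHS = -1863/20. No, v is not the weak derivative of u.

u(x) = x**2 + x - 2, classical derivative u'(x) = 2*x + 1.
φ(x) = x²(3−x), so φ'(x) = 3*x*(2 - x).
Note φ(0) = φ(3) = 0, so the boundary term u·φ vanishes.
LHS = ∫_0^3 u(x) φ'(x) dx = ∫_0^3 (-3*x^4 + 3*x^3 + 12*x^2 - 12*x) dx. Term by term:
  ∫_0^3 -3*x^4 dx = -729/5;  ∫_0^3 3*x^3 dx = 243/4;  ∫_0^3 12*x^2 dx = 108;
  ∫_0^3 -12*x dx = -54.
Sum: -729/5 + 243/4 + 108 − 54 = -621/20.
So LHS = -621/20.
∫_0^3 v(x) φ(x) dx = ∫_0^3 (-6*x^4 + 15*x^3 + 9*x^2) dx. Term by term:
  ∫_0^3 -6*x^4 dx = -1458/5;  ∫_0^3 15*x^3 dx = 1215/4;  ∫_0^3 9*x^2 dx = 81.
Sum: -1458/5 + 1215/4 + 81 = 1863/20.
So RHS = -∫_0^3 v(x) φ(x) dx = -1863/20.
LHS − RHS = 621/10 ≠ 0, so the identity fails.
(For a valid weak derivative the identity must hold for EVERY test function, in particular this one. The failure shows v is NOT the weak derivative of u.)
Correct weak derivative would be u'(x) = 2*x + 1.


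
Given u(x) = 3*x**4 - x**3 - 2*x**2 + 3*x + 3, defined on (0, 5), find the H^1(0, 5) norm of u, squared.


||u||_{H^1}^2 = 35783305/12

The H^1 norm (squared) on an interval (0, L) is
  ||u||_{H^1}^2 = ∫_0^L u(x)^2 dx + ∫_0^L u'(x)^2 dx.
Compute u'(x) = 12*x**3 - 3*x**2 - 4*x + 3.
Then u(x)^2 = 9*x**8 - 6*x**7 - 11*x**6 + 22*x**5 + 16*x**4 - 18*x**3 - 3*x**2 + 18*x + 9 and u'(x)^2 = 144*x**6 - 72*x**5 - 87*x**4 + 96*x**3 - 2*x**2 - 24*x + 9.
Integrate each monomial from 0 to 5 using ∫_0^5 c·x^n dx = c·5^(n+1)/(n+1):
  ∫_0^5 u(x)^2 dx = ∫_0^5 (9*x^8 - 6*x^7 - 11*x^6 + 22*x^5 + 16*x^4 - 18*x^3 - 3*x^2 + 18*x + 9) dx. Term by term:
    ∫_0^5 9*x^8 dx = 1953125;  ∫_0^5 -6*x^7 dx = -1171875/4;  ∫_0^5 -11*x^6 dx = -859375/7;
    ∫_0^5 22*x^5 dx = 171875/3;  ∫_0^5 16*x^4 dx = 10000;  ∫_0^5 -18*x^3 dx = -5625/2;
    ∫_0^5 -3*x^2 dx = -125;  ∫_0^5 18*x dx = 225;  ∫_0^5 9 dx = 45.
  Sum: 1953125 − 1171875/4 − 859375/7 + 171875/3 + 10000 − 5625/2 − 125 + 225 + 45 = 134569055/84.
  ∫_0^5 u'(x)^2 dx = ∫_0^5 (144*x^6 - 72*x^5 - 87*x^4 + 96*x^3 - 2*x^2 - 24*x + 9) dx. Term by term:
    ∫_0^5 144*x^6 dx = 11250000/7;  ∫_0^5 -72*x^5 dx = -187500;  ∫_0^5 -87*x^4 dx = -54375;
    ∫_0^5 96*x^3 dx = 15000;  ∫_0^5 -2*x^2 dx = -250/3;  ∫_0^5 -24*x dx = -300;
    ∫_0^5 9 dx = 45.
  Sum: 11250000/7 − 187500 − 54375 + 15000 − 250/3 − 300 + 45 = 28978520/21.
Adding: ||u||_{H^1}^2 = 134569055/84 + 28978520/21 = 35783305/12.
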